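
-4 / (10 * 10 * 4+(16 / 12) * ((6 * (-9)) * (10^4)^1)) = 1 / 179900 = 0.00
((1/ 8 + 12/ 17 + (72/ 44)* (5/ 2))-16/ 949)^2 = 48491042529601/ 2015559447616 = 24.06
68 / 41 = 1.66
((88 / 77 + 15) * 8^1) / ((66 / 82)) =37064 / 231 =160.45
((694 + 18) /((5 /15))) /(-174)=-356 /29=-12.28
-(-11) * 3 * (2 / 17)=66 / 17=3.88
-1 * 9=-9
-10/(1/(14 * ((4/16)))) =-35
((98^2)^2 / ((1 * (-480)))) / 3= -5764801 / 90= -64053.34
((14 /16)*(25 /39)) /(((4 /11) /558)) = 179025 /208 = 860.70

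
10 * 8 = 80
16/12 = 4/3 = 1.33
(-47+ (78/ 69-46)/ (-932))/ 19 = -251615/ 101821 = -2.47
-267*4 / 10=-534 / 5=-106.80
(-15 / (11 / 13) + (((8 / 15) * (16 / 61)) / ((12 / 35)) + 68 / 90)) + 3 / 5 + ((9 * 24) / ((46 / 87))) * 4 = 1123762328 / 694485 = 1618.12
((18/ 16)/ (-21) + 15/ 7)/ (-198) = -13/ 1232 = -0.01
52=52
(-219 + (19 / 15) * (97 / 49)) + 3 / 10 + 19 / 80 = -2539631 / 11760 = -215.96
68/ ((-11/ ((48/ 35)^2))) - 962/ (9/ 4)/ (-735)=-574072/ 51975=-11.05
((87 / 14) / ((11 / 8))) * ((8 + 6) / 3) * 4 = 928 / 11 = 84.36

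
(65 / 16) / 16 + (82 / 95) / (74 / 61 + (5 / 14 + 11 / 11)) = 0.59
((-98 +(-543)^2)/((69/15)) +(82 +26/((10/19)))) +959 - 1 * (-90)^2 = 6562671/115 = 57066.70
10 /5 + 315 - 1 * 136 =181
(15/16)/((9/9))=15/16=0.94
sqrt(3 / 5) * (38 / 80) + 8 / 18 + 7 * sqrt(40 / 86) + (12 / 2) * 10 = 19 * sqrt(15) / 200 + 14 * sqrt(215) / 43 + 544 / 9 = 65.59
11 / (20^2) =11 / 400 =0.03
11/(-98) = -11/98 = -0.11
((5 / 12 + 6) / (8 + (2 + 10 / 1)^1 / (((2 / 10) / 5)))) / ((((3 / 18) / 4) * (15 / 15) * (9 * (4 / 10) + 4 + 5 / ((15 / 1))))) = 15 / 238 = 0.06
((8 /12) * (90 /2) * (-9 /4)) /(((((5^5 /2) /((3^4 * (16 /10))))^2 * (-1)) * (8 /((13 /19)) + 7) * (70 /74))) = 44883072 /1708984375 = 0.03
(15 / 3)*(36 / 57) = 60 / 19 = 3.16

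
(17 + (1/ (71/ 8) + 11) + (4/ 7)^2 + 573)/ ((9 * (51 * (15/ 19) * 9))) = 13251911/ 71858745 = 0.18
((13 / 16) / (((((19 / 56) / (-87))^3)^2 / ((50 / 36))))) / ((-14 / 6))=-6467817627965946470400 / 47045881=-137478935253990.60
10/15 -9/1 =-25/3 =-8.33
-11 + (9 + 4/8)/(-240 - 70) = -6839/620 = -11.03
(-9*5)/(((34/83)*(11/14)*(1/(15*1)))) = -392175/187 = -2097.19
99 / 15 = 33 / 5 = 6.60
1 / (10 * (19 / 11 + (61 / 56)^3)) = 965888 / 29167475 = 0.03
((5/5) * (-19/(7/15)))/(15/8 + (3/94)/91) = -464360/21389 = -21.71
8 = 8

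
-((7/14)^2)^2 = -1/16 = -0.06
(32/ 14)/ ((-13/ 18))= -288/ 91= -3.16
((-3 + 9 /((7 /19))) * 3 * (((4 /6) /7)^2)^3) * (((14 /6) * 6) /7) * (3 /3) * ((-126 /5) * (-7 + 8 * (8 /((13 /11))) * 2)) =-1123840 /4588311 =-0.24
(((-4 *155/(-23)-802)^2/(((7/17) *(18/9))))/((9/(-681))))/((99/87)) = -1975641206302/40733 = -48502226.85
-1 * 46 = -46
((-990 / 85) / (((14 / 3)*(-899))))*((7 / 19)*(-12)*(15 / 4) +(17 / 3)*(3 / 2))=-91179 / 4065278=-0.02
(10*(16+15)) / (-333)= -310 / 333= -0.93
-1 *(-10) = 10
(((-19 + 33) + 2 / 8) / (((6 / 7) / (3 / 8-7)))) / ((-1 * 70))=1007 / 640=1.57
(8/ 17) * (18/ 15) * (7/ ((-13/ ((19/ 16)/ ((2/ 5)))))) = -399/ 442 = -0.90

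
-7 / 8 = -0.88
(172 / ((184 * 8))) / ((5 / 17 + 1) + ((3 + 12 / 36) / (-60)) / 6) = 19737 / 217028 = 0.09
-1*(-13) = 13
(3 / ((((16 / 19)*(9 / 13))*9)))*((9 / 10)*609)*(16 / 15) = 334.27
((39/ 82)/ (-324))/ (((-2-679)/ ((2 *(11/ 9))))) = 143/ 27139212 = 0.00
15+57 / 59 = 942 / 59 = 15.97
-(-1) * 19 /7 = 19 /7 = 2.71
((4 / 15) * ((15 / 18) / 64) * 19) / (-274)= -19 / 78912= -0.00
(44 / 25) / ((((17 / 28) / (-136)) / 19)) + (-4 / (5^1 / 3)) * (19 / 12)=-187359 / 25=-7494.36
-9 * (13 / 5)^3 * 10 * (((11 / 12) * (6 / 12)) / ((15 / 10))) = -24167 / 50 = -483.34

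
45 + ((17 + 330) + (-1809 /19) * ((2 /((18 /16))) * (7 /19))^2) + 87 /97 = 702686591 /1995969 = 352.05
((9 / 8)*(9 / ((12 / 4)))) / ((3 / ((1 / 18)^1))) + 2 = 33 / 16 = 2.06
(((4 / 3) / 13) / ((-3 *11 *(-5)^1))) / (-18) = -2 / 57915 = -0.00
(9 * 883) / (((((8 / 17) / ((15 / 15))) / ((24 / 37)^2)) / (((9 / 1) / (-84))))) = -7295346 / 9583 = -761.28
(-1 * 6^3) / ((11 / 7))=-1512 / 11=-137.45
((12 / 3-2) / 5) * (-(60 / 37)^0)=-2 / 5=-0.40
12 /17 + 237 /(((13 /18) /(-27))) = -1957938 /221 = -8859.45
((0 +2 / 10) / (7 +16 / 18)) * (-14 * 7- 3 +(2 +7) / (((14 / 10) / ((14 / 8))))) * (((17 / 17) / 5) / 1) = -0.46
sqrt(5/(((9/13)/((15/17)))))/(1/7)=35 * sqrt(663)/51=17.67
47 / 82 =0.57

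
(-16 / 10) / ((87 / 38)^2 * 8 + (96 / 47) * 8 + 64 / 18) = -0.03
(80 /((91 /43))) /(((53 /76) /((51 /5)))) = 2666688 /4823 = 552.91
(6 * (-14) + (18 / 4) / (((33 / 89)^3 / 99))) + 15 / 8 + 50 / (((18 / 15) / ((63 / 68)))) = 143097477 / 16456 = 8695.76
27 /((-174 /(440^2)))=-871200 /29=-30041.38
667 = 667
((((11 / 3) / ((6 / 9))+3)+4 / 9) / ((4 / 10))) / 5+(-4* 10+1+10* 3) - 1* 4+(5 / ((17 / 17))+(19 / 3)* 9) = 1925 / 36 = 53.47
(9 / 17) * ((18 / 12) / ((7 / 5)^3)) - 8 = -89921 / 11662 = -7.71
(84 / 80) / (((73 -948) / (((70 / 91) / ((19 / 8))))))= -12 / 30875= -0.00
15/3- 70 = -65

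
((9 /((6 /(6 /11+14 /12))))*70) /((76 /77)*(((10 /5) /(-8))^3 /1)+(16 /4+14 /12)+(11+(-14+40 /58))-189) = -0.97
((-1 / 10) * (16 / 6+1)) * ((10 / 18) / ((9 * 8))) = -11 / 3888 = -0.00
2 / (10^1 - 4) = 1 / 3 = 0.33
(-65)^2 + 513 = 4738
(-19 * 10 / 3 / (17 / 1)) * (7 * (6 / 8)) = -665 / 34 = -19.56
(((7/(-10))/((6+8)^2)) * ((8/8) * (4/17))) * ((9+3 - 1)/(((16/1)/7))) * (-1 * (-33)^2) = 11979/2720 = 4.40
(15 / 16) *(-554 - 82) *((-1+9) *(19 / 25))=-18126 / 5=-3625.20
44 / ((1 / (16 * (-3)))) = -2112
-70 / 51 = -1.37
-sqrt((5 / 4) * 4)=-sqrt(5)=-2.24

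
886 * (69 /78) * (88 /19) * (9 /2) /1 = 4034844 /247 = 16335.40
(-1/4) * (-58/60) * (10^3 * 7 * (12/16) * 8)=10150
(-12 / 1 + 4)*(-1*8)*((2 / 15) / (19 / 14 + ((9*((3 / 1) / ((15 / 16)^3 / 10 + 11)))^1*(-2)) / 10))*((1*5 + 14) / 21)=441587968 / 49753701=8.88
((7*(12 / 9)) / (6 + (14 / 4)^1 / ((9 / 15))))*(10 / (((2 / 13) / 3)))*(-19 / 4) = -51870 / 71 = -730.56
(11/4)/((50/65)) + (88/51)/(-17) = 120461/34680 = 3.47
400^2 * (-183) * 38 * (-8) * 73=649781760000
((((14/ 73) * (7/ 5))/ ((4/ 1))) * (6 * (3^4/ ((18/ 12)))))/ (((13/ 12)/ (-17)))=-1619352/ 4745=-341.28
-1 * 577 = -577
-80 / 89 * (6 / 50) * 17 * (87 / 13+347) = -3751968 / 5785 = -648.57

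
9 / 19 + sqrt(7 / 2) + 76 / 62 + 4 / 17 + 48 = sqrt(14) / 2 + 499997 / 10013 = 51.81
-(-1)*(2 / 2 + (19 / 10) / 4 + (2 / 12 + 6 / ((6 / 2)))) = 3.64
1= 1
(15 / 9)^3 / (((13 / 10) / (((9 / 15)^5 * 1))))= 18 / 65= 0.28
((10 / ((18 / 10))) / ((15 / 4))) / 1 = 1.48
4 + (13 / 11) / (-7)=295 / 77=3.83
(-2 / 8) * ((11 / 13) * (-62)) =341 / 26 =13.12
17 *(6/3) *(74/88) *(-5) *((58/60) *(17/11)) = -310097/1452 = -213.57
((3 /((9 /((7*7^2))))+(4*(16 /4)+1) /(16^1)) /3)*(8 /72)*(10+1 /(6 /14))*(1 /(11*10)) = 204943 /427680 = 0.48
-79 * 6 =-474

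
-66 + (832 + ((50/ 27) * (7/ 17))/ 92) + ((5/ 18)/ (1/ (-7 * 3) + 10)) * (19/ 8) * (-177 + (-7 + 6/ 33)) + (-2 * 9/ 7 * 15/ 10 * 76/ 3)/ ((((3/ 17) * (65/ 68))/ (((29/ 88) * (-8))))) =10605979217507/ 4649725080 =2280.99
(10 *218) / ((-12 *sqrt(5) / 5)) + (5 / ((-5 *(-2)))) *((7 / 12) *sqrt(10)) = -545 *sqrt(5) / 3 + 7 *sqrt(10) / 24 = -405.30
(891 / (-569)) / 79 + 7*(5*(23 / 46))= 1571503 / 89902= 17.48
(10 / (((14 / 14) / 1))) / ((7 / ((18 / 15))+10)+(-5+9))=60 / 119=0.50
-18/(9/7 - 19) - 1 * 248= -246.98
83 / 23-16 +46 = 773 / 23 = 33.61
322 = 322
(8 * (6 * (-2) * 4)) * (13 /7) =-713.14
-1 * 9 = -9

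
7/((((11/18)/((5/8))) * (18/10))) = 175/44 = 3.98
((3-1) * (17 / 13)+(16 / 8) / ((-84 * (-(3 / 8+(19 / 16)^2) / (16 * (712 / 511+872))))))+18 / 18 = 4037629615 / 21250957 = 190.00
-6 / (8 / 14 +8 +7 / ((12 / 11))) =-504 / 1259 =-0.40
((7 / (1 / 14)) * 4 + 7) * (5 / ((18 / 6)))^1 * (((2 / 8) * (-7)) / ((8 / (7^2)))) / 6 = -228095 / 192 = -1187.99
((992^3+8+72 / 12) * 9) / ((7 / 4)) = 35142894072 / 7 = 5020413438.86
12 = 12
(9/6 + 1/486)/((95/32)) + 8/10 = 30148/23085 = 1.31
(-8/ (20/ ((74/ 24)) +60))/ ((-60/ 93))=1147/ 6150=0.19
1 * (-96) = -96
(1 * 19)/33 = 19/33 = 0.58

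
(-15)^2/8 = 225/8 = 28.12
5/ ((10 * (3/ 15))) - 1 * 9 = -13/ 2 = -6.50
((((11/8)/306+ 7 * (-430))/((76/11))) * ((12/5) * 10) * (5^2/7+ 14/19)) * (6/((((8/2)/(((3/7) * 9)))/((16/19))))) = -1253973422889/5713547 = -219473.72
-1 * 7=-7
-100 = -100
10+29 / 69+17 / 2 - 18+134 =134.92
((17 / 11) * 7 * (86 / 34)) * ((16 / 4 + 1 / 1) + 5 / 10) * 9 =2709 / 2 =1354.50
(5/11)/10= 0.05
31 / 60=0.52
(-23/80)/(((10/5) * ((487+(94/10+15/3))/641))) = -641/3488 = -0.18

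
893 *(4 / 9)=3572 / 9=396.89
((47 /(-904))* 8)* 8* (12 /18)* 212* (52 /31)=-8290048 /10509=-788.85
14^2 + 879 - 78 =997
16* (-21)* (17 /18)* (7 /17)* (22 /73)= -8624 /219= -39.38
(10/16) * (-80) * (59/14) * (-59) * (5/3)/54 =435125/1134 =383.71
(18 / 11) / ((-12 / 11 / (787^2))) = -1858107 / 2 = -929053.50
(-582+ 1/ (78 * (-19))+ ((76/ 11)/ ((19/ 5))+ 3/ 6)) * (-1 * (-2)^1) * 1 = -9449984/ 8151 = -1159.36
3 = 3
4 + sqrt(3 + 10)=sqrt(13) + 4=7.61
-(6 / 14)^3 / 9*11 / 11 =-3 / 343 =-0.01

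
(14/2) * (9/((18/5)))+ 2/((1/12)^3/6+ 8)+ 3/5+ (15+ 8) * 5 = 22121431/165890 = 133.35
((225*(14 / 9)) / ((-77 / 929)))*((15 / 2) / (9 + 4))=-348375 / 143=-2436.19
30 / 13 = 2.31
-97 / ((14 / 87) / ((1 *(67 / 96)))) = -188471 / 448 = -420.69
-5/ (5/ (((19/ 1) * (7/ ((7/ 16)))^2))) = -4864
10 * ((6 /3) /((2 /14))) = 140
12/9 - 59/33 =-5/11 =-0.45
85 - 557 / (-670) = 57507 / 670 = 85.83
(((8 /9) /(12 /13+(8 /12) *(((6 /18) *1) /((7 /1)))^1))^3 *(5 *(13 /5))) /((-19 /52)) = -32602495744 /1135752949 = -28.71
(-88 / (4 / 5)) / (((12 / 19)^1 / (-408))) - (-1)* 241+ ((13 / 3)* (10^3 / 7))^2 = 200443741 / 441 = 454520.95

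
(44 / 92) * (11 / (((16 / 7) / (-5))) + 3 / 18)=-12617 / 1104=-11.43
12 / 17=0.71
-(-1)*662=662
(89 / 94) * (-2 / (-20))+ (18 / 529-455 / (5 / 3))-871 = -568801439 / 497260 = -1143.87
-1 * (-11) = 11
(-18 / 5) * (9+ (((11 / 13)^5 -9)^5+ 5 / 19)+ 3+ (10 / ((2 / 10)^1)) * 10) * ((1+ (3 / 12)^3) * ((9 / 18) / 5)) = 11008084321965526735924693537310475 / 660045736775234543530259958976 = 16677.76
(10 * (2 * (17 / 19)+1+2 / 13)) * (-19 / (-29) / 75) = 1454 / 5655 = 0.26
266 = 266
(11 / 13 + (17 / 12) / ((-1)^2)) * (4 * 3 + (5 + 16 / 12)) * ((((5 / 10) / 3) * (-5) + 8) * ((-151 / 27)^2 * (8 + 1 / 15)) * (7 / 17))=3224579963143 / 104398632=30887.19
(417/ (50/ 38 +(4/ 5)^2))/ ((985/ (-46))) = -9.96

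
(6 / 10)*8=24 / 5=4.80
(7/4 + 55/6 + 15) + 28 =647/12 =53.92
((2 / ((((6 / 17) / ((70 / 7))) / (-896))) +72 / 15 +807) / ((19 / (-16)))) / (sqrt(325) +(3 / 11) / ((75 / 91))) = -1154111420 / 26932329 +226700457500*sqrt(13) / 350120277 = 2291.72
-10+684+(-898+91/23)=-5061/23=-220.04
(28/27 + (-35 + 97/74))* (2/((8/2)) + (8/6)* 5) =-2805277/11988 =-234.01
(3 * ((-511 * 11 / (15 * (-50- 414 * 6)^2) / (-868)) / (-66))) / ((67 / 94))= -3431 / 800204460720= -0.00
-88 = -88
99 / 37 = 2.68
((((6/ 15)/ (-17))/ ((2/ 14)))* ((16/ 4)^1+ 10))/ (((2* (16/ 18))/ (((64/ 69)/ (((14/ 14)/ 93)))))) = -218736/ 1955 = -111.89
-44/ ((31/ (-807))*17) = 35508/ 527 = 67.38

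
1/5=0.20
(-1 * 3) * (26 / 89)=-78 / 89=-0.88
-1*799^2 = -638401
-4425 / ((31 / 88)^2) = -34267200 / 961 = -35657.86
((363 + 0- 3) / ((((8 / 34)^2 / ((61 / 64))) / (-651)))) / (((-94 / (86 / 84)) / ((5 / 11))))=5287377825 / 264704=19974.68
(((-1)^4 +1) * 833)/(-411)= -1666/411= -4.05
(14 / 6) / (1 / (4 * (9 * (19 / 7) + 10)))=964 / 3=321.33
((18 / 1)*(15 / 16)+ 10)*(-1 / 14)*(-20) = 1075 / 28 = 38.39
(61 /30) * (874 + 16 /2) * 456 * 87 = 355738824 /5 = 71147764.80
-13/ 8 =-1.62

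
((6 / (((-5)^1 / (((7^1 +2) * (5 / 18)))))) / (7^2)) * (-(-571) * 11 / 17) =-18843 / 833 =-22.62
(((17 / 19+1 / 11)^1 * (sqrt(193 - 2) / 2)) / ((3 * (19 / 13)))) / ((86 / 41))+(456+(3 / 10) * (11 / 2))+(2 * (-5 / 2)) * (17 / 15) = 54899 * sqrt(191) / 1024518+27119 / 60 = 452.72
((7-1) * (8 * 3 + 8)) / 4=48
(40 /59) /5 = 8 /59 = 0.14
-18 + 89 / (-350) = -6389 / 350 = -18.25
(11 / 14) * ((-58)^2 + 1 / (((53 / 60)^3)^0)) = 37015 / 14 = 2643.93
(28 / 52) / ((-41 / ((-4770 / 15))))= 4.18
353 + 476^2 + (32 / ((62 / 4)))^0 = 226930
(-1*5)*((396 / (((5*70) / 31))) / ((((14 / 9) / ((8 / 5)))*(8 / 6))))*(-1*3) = 497178 / 1225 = 405.86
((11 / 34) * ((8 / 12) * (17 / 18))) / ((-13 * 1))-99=-69509 / 702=-99.02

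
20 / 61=0.33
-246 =-246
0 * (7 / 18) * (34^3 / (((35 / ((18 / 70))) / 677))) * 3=0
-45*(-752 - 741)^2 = -100307205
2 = 2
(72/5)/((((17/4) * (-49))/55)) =-3168/833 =-3.80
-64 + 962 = 898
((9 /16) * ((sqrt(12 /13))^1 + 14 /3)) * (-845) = -17745 /8 - 585 * sqrt(39) /8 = -2674.79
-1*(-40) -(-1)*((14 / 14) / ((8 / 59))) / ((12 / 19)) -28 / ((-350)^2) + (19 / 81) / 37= 21685234721 / 419580000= 51.68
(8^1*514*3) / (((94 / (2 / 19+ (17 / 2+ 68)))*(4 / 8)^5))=287280768 / 893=321702.99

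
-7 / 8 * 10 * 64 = -560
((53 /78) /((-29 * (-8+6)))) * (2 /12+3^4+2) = 26447 /27144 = 0.97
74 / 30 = 37 / 15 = 2.47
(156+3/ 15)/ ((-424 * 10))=-781/ 21200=-0.04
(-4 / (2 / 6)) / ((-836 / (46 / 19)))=138 / 3971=0.03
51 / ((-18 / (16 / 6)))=-68 / 9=-7.56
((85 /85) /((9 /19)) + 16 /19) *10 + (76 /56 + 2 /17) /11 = 13280921 /447678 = 29.67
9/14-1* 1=-5/14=-0.36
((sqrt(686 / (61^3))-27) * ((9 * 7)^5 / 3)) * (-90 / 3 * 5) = 1339789333050-347352790050 * sqrt(854) / 3721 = 1337061360116.91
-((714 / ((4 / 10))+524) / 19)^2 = -5331481 / 361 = -14768.65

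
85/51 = 5/3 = 1.67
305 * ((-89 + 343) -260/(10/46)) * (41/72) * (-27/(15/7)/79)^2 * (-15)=1558455633/24964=62428.12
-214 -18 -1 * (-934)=702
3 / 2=1.50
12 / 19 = 0.63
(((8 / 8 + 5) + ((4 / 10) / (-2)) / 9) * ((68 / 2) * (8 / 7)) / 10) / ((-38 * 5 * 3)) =-18292 / 448875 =-0.04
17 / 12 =1.42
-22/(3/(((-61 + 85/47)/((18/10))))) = 306020/1269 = 241.15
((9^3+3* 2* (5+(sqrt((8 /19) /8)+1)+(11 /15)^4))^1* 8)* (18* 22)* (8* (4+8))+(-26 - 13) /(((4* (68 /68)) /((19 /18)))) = 1824768* sqrt(19) /19+3497784624377 /15000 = 233604272.11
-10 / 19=-0.53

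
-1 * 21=-21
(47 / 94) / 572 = 1 / 1144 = 0.00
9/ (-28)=-9/ 28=-0.32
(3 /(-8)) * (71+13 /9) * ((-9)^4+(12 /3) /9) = -9625639 /54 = -178252.57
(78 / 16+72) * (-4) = -615 / 2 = -307.50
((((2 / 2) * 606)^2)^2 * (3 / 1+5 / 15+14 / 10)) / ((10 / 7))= 11171092168152 / 25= 446843686726.08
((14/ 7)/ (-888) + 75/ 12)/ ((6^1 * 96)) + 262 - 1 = 33375979/ 127872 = 261.01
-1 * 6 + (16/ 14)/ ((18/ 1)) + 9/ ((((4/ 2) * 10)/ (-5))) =-2063/ 252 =-8.19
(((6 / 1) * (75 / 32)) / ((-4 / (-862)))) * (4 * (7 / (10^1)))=135765 / 16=8485.31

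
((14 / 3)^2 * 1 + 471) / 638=4435 / 5742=0.77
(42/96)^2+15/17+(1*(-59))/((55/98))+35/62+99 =-33309079/7420160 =-4.49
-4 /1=-4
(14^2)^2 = 38416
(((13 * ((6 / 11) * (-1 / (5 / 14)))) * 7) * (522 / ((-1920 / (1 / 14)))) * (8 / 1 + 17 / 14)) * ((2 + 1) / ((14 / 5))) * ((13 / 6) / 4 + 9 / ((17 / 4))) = 13568607 / 191488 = 70.86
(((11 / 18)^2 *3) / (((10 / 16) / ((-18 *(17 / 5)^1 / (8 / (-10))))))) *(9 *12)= 74052 / 5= 14810.40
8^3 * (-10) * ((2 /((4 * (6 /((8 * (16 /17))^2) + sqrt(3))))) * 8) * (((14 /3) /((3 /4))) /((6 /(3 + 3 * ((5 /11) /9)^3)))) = 1317459576781537280 /583852883417991 -37344736515551395840 * sqrt(3) /1751558650253973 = -34672.32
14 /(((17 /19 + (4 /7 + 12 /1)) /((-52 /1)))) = -96824 /1791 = -54.06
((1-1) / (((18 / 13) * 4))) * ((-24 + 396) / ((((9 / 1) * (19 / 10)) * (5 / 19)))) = 0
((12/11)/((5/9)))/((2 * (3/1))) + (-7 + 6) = -37/55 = -0.67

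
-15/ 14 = -1.07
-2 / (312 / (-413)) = 413 / 156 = 2.65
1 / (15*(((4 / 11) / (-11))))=-121 / 60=-2.02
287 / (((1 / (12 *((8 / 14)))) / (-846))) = -1664928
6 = 6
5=5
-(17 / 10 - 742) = 7403 / 10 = 740.30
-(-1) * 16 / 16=1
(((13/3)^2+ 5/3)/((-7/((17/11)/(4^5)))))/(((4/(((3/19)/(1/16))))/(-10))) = 1955/70224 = 0.03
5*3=15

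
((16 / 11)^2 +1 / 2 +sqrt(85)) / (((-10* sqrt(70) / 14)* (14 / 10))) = sqrt(70)* (-242* sqrt(85) -633) / 16940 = -1.41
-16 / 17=-0.94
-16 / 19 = -0.84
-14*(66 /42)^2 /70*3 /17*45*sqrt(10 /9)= -1089*sqrt(10) /833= -4.13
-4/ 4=-1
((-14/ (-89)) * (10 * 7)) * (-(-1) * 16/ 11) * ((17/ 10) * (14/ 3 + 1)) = 453152/ 2937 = 154.29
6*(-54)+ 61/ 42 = -13547/ 42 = -322.55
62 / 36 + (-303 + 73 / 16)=-42727 / 144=-296.72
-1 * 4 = -4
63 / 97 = 0.65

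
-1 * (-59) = 59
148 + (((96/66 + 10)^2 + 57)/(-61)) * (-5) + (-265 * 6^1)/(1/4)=-45736907/7381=-6196.57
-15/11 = -1.36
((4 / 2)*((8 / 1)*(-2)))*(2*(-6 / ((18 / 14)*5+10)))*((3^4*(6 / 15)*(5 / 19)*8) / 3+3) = 1314432 / 2185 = 601.57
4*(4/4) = 4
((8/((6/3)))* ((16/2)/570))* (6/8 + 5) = 92/285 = 0.32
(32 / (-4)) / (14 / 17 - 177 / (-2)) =-272 / 3037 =-0.09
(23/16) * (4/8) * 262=3013/16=188.31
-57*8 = -456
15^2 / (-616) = -225 / 616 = -0.37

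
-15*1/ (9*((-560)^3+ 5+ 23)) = 5/ 526847916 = 0.00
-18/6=-3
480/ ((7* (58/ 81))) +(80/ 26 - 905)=-2127455/ 2639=-806.16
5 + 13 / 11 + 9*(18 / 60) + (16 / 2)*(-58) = -50063 / 110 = -455.12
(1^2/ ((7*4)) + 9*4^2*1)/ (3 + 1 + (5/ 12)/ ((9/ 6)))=36297/ 1078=33.67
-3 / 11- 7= -80 / 11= -7.27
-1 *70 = -70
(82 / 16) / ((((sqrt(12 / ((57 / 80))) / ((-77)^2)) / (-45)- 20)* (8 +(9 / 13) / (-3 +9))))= -720889563569175 / 22830423701764496 +28441413* sqrt(95) / 11415211850882248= -0.03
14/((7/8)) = 16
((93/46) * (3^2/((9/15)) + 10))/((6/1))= 775/92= 8.42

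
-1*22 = -22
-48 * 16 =-768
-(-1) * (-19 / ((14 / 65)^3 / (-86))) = 224368625 / 1372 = 163533.98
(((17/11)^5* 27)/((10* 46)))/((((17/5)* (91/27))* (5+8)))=60886809/17528146636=0.00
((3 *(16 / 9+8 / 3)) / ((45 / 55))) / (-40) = -11 / 27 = -0.41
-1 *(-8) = 8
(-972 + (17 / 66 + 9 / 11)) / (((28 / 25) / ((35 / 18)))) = -8010125 / 4752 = -1685.63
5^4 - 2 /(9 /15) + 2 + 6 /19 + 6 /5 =178177 /285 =625.18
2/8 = 1/4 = 0.25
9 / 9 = 1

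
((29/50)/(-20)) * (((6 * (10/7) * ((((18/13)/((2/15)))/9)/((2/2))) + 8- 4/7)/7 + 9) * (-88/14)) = 2331571/1114750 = 2.09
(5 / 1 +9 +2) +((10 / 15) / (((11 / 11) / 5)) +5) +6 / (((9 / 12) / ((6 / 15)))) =413 / 15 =27.53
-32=-32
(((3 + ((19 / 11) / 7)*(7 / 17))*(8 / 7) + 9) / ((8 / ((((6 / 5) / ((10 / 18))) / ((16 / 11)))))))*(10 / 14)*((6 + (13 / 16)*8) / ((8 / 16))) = 2216835 / 53312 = 41.58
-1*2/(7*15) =-2/105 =-0.02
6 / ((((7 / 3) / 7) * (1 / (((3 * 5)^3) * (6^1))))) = 364500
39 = 39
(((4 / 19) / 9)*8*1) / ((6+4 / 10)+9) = 160 / 13167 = 0.01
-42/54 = -7/9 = -0.78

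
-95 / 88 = -1.08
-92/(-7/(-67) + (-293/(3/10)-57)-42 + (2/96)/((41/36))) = 3032688/35454229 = 0.09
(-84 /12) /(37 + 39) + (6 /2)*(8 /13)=1.75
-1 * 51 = -51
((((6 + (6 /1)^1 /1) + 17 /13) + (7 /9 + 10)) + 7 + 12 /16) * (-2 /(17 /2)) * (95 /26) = -1415405 /51714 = -27.37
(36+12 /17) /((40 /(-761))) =-59358 /85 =-698.33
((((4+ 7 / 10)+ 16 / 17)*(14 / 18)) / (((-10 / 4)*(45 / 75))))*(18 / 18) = -6713 / 2295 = -2.93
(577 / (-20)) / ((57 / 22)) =-6347 / 570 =-11.14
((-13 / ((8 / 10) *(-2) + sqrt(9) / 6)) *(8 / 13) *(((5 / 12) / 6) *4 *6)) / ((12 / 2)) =200 / 99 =2.02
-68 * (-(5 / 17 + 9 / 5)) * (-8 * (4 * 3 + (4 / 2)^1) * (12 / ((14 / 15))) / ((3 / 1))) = -68352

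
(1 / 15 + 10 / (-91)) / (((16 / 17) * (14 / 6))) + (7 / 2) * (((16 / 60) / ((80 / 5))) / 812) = -34777 / 1773408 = -0.02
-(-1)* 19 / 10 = 19 / 10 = 1.90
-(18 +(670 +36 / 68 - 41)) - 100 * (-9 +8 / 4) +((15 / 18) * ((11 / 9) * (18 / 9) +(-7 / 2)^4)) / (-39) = 28190147 / 572832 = 49.21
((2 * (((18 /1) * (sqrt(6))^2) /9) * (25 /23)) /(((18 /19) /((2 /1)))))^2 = 3032.98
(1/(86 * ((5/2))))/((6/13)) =13/1290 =0.01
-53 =-53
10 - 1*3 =7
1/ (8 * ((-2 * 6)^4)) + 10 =1658881/ 165888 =10.00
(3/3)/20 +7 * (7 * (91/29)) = 153.81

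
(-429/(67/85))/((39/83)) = -77605/67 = -1158.28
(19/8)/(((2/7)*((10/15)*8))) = 1.56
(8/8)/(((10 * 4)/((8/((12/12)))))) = 1/5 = 0.20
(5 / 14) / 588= 5 / 8232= 0.00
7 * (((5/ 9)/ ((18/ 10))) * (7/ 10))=245/ 162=1.51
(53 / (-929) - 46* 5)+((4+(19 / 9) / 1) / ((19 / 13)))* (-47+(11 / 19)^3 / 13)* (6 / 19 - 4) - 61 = 995420367492 / 2300295971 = 432.74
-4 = -4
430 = 430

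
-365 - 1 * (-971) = 606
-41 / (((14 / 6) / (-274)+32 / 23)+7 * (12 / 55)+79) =-1039830 / 2077379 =-0.50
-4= -4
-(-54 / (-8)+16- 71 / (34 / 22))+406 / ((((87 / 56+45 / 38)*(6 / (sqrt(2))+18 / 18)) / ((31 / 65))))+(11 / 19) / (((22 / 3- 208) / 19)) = 13391504*sqrt(2) / 1072955+73541900659 / 3875513460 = 36.63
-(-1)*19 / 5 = 3.80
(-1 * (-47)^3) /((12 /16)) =415292 /3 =138430.67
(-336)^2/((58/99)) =5588352/29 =192701.79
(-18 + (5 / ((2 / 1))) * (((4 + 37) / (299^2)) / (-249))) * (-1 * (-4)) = -72.00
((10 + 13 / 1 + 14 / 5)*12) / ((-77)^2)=1548 / 29645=0.05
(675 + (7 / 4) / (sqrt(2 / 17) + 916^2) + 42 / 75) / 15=20213185103178449 / 448809544099125 - 7 * sqrt(34) / 718095270558600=45.04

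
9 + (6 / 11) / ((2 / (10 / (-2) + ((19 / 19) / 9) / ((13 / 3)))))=1093 / 143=7.64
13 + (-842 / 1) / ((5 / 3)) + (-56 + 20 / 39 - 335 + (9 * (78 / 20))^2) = 1362359 / 3900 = 349.32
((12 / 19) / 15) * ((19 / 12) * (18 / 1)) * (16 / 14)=48 / 35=1.37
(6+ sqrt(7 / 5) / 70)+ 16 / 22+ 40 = sqrt(35) / 350+ 514 / 11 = 46.74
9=9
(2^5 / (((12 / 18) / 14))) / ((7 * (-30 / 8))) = -128 / 5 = -25.60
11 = 11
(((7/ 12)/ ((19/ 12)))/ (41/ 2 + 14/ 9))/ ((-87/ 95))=-210/ 11513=-0.02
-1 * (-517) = 517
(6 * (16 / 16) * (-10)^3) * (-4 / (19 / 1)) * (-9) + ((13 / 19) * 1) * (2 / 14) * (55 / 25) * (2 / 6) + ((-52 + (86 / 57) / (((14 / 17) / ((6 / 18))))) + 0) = -68347136 / 5985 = -11419.74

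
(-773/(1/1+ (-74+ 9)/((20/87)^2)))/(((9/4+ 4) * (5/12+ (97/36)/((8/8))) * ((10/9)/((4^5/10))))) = 256462848/86027375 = 2.98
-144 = -144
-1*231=-231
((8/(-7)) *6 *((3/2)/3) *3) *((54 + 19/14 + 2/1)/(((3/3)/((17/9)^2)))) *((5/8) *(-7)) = 1160335/126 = 9209.01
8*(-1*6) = -48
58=58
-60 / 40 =-3 / 2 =-1.50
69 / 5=13.80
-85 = -85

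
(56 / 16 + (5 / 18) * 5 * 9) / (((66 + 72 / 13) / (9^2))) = 2808 / 155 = 18.12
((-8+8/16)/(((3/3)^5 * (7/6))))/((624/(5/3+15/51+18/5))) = -709/12376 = -0.06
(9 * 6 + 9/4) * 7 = 1575/4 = 393.75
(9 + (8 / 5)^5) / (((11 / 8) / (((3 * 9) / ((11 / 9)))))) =118375992 / 378125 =313.06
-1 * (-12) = 12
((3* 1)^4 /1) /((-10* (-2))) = 81 /20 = 4.05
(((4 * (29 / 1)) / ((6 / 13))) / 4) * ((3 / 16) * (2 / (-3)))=-377 / 48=-7.85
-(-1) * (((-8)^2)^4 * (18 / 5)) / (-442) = -150994944 / 1105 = -136647.01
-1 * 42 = -42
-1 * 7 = -7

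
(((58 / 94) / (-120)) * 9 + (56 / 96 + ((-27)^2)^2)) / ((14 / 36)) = 8991990807 / 6580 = 1366563.95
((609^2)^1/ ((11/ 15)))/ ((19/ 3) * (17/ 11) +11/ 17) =283723965/ 5854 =48466.68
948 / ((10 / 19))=1801.20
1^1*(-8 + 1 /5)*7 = -273 /5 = -54.60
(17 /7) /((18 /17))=289 /126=2.29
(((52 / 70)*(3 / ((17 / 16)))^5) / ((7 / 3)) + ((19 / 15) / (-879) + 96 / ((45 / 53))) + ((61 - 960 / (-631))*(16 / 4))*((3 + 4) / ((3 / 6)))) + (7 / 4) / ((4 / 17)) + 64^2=72004775534660687233 / 9261261838669680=7774.83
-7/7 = -1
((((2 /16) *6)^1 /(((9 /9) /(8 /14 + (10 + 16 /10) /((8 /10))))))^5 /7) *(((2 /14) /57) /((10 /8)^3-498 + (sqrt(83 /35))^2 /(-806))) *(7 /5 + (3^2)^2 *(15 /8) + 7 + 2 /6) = -9745135873940867907 /455551664687386624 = -21.39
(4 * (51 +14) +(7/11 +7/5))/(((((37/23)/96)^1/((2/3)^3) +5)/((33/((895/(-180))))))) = -9164648448/26646835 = -343.93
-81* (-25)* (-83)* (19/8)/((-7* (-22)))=-3193425/1232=-2592.07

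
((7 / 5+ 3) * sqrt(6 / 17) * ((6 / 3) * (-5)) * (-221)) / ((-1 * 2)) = -286 * sqrt(102) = -2888.46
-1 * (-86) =86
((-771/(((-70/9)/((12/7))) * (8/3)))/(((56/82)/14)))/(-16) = -2560491/31360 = -81.65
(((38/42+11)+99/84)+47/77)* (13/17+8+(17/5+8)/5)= 151.24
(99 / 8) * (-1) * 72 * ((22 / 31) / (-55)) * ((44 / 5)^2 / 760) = 431244 / 368125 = 1.17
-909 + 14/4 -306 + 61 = -2301/2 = -1150.50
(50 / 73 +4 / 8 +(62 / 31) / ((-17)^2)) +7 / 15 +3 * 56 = 107378573 / 632910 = 169.66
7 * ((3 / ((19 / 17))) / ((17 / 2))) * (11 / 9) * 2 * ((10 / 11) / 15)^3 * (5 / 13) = 1120 / 2420847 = 0.00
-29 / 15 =-1.93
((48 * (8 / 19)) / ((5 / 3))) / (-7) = -1152 / 665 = -1.73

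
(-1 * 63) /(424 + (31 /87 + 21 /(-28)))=-0.15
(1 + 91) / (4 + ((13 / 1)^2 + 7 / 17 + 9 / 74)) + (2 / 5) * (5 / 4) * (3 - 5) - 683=-149204884 / 218305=-683.47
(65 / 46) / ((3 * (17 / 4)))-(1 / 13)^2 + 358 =70989643 / 198237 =358.10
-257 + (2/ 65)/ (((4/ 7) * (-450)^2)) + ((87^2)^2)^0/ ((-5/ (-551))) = -3864509993/ 26325000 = -146.80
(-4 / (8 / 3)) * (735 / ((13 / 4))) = -4410 / 13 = -339.23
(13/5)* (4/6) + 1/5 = 29/15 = 1.93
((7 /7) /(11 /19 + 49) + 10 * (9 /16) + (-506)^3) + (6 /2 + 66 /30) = -129554205.15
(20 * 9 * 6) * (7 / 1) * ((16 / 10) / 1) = 12096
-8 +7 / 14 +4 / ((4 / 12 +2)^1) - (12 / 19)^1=-1707 / 266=-6.42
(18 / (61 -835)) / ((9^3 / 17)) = -17 / 31347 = -0.00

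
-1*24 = -24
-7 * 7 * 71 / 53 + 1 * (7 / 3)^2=-28714 / 477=-60.20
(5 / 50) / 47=1 / 470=0.00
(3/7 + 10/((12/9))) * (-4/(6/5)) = -185/7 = -26.43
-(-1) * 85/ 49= 1.73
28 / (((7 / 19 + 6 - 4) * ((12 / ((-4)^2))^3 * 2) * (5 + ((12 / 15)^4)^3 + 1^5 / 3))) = 2.59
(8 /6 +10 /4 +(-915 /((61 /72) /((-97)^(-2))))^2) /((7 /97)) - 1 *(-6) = 2273165459 /38332266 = 59.30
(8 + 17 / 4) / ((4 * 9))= 49 / 144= 0.34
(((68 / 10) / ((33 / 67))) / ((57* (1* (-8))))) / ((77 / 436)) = -124151 / 724185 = -0.17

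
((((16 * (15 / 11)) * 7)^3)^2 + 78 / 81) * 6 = 1214085997264988121172 / 15944049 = 76146654922158.61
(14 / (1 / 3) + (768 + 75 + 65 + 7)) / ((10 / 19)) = 1818.30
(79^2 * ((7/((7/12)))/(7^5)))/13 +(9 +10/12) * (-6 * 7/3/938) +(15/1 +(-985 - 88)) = -92910502541/87833382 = -1057.80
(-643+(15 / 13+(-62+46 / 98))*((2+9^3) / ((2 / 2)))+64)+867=-43847.42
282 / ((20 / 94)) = 6627 / 5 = 1325.40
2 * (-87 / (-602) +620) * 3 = 1119981 / 301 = 3720.87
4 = 4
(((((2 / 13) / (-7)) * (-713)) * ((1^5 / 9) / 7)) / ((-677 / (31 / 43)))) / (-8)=22103 / 667573452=0.00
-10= -10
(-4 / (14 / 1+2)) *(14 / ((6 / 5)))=-35 / 12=-2.92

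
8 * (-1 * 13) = -104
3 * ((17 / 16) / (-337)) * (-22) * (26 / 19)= 7293 / 25612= 0.28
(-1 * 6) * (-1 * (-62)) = -372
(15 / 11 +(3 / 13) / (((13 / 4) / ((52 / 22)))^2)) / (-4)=-2337 / 6292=-0.37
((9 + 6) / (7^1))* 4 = 8.57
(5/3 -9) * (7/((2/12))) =-308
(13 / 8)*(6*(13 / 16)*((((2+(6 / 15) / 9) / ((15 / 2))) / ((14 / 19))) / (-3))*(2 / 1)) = -73853 / 37800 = -1.95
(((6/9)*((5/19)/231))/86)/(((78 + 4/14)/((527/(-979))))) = -2635/43393082436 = -0.00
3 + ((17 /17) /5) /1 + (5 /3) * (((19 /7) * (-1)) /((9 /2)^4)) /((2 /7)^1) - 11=-771437 /98415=-7.84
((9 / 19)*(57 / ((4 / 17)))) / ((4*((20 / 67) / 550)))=1691415 / 32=52856.72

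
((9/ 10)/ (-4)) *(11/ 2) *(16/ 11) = -9/ 5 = -1.80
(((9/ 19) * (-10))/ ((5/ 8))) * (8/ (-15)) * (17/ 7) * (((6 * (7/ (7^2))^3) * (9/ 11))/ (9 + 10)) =352512/ 47671855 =0.01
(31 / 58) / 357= 0.00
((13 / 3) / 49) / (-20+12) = -13 / 1176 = -0.01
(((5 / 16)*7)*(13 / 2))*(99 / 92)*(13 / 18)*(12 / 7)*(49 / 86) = 1366365 / 126592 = 10.79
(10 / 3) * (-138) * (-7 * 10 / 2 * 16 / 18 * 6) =257600 / 3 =85866.67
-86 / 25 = -3.44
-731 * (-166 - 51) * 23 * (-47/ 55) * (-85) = 2915088379/ 11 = 265008034.45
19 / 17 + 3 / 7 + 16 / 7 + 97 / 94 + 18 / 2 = 155081 / 11186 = 13.86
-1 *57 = -57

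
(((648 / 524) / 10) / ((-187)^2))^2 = 0.00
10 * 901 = 9010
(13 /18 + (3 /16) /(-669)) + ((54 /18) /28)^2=577015 /786744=0.73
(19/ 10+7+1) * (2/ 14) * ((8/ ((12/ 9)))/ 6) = 99/ 70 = 1.41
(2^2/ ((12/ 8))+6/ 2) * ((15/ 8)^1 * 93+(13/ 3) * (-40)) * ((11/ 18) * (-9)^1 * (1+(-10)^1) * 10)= 23375/ 8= 2921.88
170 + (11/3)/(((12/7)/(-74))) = 211/18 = 11.72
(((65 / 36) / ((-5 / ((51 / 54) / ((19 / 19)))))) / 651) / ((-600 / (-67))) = -14807 / 253108800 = -0.00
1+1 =2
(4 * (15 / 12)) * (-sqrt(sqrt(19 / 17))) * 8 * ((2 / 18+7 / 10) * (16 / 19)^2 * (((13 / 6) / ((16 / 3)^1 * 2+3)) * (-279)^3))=1172482242048 * 17^(3 / 4) * 19^(1 / 4) / 251617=81450055.59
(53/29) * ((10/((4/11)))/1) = 2915/58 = 50.26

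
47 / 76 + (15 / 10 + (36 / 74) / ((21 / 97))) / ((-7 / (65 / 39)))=-37719 / 137788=-0.27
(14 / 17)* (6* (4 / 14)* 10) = 240 / 17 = 14.12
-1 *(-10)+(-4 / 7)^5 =167046 / 16807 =9.94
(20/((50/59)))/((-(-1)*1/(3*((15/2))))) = 531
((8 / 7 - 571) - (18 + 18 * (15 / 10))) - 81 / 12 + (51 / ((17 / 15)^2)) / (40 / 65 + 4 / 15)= -2950420 / 5117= -576.59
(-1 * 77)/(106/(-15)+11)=-1155/59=-19.58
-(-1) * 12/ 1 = 12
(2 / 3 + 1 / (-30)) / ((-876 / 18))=-19 / 1460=-0.01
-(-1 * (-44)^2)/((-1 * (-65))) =1936/65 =29.78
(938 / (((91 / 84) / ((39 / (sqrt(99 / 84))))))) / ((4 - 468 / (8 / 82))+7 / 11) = -1876 * sqrt(231) / 4393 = -6.49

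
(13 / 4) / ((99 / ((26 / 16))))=169 / 3168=0.05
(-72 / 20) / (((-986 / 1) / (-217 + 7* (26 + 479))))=29862 / 2465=12.11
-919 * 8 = -7352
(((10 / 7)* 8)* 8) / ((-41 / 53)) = -33920 / 287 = -118.19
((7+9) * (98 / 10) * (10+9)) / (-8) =-1862 / 5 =-372.40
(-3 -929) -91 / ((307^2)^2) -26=-8509793293049 / 8882874001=-958.00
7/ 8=0.88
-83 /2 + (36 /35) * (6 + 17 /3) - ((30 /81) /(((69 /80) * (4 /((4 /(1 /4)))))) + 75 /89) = -10631663 /331614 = -32.06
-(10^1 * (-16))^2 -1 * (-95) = -25505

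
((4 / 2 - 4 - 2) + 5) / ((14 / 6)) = 0.43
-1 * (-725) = 725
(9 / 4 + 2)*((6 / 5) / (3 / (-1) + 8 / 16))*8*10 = -163.20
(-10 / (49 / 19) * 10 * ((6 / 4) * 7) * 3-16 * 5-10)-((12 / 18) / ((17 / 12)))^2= -2653468 / 2023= -1311.65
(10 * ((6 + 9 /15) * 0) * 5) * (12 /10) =0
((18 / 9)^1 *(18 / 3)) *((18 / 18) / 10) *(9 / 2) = 27 / 5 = 5.40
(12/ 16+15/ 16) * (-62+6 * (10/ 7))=-5049/ 56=-90.16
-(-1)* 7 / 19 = 7 / 19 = 0.37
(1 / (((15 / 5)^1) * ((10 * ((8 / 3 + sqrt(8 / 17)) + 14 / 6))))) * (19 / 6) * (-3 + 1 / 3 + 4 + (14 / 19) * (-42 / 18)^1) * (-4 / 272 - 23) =17215 / 90072 - 3443 * sqrt(34) / 765612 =0.16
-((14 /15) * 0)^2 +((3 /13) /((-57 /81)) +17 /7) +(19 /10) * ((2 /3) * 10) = 76598 /5187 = 14.77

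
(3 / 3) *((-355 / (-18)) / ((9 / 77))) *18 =27335 / 9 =3037.22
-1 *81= -81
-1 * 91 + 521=430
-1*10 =-10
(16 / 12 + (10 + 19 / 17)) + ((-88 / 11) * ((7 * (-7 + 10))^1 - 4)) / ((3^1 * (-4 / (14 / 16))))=1521 / 68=22.37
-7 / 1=-7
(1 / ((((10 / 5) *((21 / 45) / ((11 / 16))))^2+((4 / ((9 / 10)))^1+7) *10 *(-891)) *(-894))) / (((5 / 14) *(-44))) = -1155 / 1654545512104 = -0.00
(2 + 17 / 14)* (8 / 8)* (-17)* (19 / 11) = -14535 / 154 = -94.38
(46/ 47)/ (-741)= -46/ 34827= -0.00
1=1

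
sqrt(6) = 2.45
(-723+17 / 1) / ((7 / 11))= -7766 / 7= -1109.43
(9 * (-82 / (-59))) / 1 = 738 / 59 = 12.51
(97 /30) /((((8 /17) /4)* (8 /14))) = 11543 /240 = 48.10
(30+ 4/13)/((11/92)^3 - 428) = -0.07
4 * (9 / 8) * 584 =2628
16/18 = 8/9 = 0.89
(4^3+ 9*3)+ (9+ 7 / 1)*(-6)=-5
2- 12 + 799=789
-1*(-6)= 6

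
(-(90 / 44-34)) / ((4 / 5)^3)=87875 / 1408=62.41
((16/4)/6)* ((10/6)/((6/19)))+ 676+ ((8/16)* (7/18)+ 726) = 151817/108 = 1405.71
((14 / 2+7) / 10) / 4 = 7 / 20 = 0.35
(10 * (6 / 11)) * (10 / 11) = 600 / 121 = 4.96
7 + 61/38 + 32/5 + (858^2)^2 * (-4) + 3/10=-205936225259026/95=-2167749739568.69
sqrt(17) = 4.12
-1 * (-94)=94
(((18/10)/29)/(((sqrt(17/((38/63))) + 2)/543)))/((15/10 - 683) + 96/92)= 17084952/4171014755 - 674406* sqrt(4522)/4171014755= -0.01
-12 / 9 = -4 / 3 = -1.33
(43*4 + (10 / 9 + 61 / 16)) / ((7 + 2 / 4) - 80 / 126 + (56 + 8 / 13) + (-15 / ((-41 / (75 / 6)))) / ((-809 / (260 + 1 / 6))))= 76899241783 / 26952336812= 2.85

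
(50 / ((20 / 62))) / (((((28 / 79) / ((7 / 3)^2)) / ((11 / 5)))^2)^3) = 1570610847533438049162439 / 6802444800000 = 230889172012.60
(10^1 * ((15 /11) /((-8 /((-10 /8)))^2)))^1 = 1875 /5632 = 0.33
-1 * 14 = -14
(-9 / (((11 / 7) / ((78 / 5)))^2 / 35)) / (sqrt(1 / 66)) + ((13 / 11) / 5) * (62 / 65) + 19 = 5287 / 275- 18781308 * sqrt(66) / 605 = -252179.23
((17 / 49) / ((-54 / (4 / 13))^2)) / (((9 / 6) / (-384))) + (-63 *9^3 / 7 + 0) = -39607783697 / 6036849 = -6561.00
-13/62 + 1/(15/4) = 53/930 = 0.06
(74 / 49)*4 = 296 / 49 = 6.04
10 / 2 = 5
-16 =-16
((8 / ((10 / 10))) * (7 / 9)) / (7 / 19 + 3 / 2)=2128 / 639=3.33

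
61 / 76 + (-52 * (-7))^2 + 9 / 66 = 110767441 / 836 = 132496.94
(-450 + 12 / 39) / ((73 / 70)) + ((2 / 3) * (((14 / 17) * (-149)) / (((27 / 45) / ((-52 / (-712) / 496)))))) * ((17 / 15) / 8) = -1950990496931 / 4524406848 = -431.21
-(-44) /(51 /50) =2200 /51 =43.14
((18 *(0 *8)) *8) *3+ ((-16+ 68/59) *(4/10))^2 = 3069504/87025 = 35.27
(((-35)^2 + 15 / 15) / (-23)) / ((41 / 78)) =-95628 / 943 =-101.41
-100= -100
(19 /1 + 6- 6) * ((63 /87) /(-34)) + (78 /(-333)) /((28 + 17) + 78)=-5473183 /13461858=-0.41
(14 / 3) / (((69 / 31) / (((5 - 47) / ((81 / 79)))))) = -480004 / 5589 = -85.88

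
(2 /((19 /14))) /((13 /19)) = 28 /13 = 2.15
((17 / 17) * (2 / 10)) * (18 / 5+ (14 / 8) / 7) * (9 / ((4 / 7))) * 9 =43659 / 400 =109.15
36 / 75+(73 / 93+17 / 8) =63053 / 18600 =3.39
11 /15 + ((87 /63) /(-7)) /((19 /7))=1318 /1995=0.66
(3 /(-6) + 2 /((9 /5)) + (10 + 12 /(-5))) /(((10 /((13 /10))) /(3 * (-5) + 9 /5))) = -105677 /7500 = -14.09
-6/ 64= -3/ 32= -0.09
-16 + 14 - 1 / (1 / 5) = -7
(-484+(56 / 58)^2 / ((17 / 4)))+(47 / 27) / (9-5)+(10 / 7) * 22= -4884558239 / 10808532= -451.92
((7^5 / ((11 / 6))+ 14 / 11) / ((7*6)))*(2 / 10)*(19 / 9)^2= 2600644 / 13365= 194.59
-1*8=-8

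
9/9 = 1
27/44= 0.61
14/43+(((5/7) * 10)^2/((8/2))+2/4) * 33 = 1844653/4214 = 437.74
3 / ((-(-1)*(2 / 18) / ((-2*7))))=-378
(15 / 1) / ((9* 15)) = 1 / 9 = 0.11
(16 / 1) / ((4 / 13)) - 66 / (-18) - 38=53 / 3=17.67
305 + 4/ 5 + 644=4749/ 5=949.80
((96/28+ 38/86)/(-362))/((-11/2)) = 1165/599291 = 0.00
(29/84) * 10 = 145/42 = 3.45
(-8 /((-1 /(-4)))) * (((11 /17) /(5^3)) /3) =-352 /6375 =-0.06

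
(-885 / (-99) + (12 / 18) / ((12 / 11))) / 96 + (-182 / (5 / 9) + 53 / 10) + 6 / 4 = -30479377 / 95040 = -320.70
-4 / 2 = -2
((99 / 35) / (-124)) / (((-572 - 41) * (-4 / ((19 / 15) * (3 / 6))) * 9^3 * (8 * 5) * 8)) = -0.00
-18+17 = -1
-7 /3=-2.33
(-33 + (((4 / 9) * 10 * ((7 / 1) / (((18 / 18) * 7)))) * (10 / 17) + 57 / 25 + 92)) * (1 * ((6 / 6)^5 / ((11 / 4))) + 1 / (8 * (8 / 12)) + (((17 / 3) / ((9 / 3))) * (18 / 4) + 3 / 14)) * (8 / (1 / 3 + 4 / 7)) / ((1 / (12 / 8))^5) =11298610377 / 284240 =39750.25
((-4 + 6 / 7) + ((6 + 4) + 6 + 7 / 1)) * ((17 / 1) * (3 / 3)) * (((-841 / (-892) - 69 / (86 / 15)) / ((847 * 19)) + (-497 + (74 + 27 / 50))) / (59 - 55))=-1400450199087461 / 39280379600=-35652.66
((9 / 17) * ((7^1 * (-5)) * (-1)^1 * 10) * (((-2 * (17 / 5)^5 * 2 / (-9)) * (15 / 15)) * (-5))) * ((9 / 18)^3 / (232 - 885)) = 584647 / 16325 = 35.81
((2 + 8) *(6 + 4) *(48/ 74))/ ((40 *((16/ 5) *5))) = 15/ 148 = 0.10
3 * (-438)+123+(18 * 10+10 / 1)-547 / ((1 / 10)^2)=-55701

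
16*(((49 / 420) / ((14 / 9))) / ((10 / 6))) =18 / 25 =0.72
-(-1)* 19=19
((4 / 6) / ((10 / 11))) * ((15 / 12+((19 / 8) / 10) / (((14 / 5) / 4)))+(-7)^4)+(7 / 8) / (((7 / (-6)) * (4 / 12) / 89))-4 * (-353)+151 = 524941 / 168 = 3124.65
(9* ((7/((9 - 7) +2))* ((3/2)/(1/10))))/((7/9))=1215/4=303.75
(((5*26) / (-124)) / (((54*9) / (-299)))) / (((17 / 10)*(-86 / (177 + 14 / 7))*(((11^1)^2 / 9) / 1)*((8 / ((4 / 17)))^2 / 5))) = -86971625 / 342330843888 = -0.00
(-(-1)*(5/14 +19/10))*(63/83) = 711/415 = 1.71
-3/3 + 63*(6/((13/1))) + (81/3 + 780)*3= 31838/13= 2449.08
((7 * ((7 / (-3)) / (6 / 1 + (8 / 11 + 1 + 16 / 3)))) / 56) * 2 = -77 / 1724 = -0.04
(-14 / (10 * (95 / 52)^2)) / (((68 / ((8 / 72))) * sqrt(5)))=-4732 * sqrt(5) / 34520625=-0.00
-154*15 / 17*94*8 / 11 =-157920 / 17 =-9289.41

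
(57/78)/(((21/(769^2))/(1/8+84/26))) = 3921314791/56784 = 69056.68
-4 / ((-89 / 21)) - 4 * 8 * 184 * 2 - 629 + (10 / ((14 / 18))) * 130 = -6686427 / 623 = -10732.63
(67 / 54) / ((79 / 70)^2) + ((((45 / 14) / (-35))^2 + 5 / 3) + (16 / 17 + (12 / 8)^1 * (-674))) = -27715651748189 / 27511800876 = -1007.41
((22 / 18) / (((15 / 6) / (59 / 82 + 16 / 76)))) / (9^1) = 1771 / 35055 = 0.05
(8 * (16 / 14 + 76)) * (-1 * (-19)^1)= 82080 / 7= 11725.71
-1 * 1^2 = -1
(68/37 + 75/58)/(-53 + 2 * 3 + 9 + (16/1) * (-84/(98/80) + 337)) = 47033/63946508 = 0.00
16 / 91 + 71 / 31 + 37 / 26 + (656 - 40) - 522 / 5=14541951 / 28210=515.49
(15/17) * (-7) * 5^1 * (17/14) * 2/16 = -75/16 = -4.69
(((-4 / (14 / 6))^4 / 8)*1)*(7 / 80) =162 / 1715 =0.09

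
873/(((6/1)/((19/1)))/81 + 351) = 447849/180065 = 2.49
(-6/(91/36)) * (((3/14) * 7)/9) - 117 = -10683/91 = -117.40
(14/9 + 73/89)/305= 1903/244305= 0.01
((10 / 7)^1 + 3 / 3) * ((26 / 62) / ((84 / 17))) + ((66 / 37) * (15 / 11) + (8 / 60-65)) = -209844431 / 3372180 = -62.23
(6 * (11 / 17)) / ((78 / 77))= 847 / 221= 3.83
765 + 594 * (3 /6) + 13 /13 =1063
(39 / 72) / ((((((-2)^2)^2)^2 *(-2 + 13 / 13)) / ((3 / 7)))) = -13 / 14336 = -0.00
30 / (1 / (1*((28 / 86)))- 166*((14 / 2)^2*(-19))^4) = -0.00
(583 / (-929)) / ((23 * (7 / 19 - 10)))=11077 / 3910161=0.00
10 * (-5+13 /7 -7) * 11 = -7810 /7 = -1115.71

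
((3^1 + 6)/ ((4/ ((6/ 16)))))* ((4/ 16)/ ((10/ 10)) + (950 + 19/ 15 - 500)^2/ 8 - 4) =137437833/ 6400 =21474.66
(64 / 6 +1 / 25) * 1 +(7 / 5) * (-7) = 68 / 75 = 0.91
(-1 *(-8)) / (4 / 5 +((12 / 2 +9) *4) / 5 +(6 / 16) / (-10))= 640 / 1021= 0.63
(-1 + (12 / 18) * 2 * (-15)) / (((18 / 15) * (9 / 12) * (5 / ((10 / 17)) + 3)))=-140 / 69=-2.03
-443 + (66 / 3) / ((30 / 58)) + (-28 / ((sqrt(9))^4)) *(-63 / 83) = -1494763 / 3735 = -400.20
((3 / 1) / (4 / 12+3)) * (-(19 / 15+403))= -363.84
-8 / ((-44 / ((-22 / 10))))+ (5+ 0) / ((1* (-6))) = -37 / 30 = -1.23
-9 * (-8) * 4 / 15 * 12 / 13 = 1152 / 65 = 17.72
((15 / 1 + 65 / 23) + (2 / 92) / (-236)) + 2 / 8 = 196233 / 10856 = 18.08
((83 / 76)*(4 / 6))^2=6889 / 12996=0.53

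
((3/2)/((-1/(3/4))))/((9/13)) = -13/8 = -1.62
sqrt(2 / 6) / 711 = sqrt(3) / 2133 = 0.00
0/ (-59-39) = 0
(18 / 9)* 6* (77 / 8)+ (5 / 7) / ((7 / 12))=11439 / 98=116.72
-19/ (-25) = 19/ 25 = 0.76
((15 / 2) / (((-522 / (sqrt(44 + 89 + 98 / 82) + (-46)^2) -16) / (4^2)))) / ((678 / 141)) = -2102598863880 / 1368834362929 -368010 *sqrt(225582) / 1368834362929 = -1.54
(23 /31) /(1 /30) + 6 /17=22.61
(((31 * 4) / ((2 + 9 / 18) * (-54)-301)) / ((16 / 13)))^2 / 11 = 162409 / 33456896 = 0.00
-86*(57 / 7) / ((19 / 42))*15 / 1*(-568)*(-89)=-1173817440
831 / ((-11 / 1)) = -831 / 11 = -75.55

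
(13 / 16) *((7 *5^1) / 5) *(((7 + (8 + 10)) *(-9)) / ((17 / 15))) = -1129.14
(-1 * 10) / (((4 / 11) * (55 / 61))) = -61 / 2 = -30.50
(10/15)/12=1/18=0.06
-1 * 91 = -91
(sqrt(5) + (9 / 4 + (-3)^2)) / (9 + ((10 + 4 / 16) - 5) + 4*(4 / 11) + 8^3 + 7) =44*sqrt(5) / 23527 + 495 / 23527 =0.03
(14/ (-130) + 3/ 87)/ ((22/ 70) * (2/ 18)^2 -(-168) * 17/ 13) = -78246/ 234810187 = -0.00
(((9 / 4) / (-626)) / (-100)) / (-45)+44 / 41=55087959 / 51332000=1.07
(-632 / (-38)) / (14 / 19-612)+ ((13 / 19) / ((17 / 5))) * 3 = 1081331 / 1875661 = 0.58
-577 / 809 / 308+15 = 3737003 / 249172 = 15.00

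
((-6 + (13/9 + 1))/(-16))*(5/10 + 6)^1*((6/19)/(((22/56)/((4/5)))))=2912/3135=0.93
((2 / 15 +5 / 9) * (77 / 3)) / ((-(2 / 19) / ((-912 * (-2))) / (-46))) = 14093696.71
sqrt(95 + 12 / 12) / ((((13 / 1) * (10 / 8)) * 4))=4 * sqrt(6) / 65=0.15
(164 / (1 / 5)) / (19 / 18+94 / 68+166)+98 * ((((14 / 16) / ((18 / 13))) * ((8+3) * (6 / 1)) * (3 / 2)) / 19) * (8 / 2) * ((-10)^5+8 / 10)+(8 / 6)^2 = -2844071103557758 / 22034205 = -129075276.53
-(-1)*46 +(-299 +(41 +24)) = -188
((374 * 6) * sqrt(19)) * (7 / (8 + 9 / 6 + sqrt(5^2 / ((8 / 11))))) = 4456.78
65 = 65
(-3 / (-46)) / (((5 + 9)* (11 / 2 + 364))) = 3 / 237958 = 0.00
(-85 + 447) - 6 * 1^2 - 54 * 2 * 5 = -184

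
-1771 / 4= -442.75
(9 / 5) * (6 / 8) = 27 / 20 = 1.35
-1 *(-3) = 3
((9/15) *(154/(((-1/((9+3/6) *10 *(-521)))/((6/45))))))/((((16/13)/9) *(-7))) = -12740013/20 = -637000.65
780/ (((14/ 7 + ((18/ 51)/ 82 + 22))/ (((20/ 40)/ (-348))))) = -3485/ 74646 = -0.05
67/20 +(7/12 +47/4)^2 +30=33383/180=185.46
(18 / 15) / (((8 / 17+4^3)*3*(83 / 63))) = 1071 / 227420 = 0.00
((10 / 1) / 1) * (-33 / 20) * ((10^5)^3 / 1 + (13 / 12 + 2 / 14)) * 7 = -924000000000001133 / 8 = -115500000000000141.62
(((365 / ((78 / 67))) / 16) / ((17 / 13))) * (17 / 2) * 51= 415735 / 64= 6495.86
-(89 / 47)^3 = -704969 / 103823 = -6.79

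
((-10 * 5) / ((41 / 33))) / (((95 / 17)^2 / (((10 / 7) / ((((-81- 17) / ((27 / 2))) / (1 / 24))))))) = 429165 / 40613944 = 0.01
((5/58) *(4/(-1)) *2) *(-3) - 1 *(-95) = 2815/29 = 97.07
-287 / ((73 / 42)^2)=-506268 / 5329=-95.00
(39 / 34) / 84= 13 / 952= 0.01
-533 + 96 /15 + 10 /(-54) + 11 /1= -69631 /135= -515.79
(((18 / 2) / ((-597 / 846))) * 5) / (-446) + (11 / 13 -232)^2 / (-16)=-400708262545 / 119995408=-3339.36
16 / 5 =3.20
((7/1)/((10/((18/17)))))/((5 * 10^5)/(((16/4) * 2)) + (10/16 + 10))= 56/4723025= 0.00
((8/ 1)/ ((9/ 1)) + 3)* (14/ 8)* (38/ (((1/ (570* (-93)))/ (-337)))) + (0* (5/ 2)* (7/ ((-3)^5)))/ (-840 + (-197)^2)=4619924575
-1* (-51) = 51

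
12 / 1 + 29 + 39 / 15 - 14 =148 / 5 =29.60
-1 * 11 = -11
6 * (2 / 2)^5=6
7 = 7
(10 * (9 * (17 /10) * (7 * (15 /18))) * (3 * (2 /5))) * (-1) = -1071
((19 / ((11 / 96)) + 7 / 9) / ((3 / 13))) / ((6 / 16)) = 1715272 / 891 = 1925.11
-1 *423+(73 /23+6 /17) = -419.47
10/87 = 0.11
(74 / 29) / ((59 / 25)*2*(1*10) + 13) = 370 / 8729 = 0.04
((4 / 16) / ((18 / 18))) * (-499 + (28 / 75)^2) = -2806091 / 22500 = -124.72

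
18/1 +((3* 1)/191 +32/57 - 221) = -2203778/10887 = -202.42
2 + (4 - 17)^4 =28563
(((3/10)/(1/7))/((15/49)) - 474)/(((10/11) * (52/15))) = -770781/5200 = -148.23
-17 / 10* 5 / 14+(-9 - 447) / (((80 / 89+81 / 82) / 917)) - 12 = -1743912505 / 7868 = -221646.23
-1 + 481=480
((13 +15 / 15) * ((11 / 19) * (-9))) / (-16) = 693 / 152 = 4.56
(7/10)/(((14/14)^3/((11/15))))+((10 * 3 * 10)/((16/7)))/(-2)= -39067/600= -65.11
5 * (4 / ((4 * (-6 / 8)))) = -20 / 3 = -6.67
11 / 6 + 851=5117 / 6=852.83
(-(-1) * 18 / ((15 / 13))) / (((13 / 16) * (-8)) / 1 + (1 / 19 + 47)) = 2964 / 7705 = 0.38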